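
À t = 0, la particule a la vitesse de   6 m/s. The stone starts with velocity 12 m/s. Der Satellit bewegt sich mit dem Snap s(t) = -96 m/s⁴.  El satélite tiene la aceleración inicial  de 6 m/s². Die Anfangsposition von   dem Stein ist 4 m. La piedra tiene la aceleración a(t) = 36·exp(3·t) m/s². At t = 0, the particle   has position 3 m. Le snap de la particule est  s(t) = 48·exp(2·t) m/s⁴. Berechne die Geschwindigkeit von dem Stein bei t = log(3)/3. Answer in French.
Nous devons trouver l'intégrale de notre équation de l'accélération a(t) = 36·exp(3·t) 1 fois. La primitive de l'accélération, avec v(0) = 12, donne la vitesse: v(t) = 12·exp(3·t). Nous avons la vitesse v(t) = 12·exp(3·t). En substituant t = log(3)/3: v(log(3)/3) = 36.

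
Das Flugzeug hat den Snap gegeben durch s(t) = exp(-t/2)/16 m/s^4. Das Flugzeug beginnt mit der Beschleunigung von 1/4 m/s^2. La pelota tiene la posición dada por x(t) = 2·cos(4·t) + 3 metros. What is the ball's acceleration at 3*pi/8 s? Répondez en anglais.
We must differentiate our position equation x(t) = 2·cos(4·t) + 3 2 times. The derivative of position gives velocity: v(t) = -8·sin(4·t). The derivative of velocity gives acceleration: a(t) = -32·cos(4·t). From the given acceleration equation a(t) = -32·cos(4·t), we substitute t = 3*pi/8 to get a = 0.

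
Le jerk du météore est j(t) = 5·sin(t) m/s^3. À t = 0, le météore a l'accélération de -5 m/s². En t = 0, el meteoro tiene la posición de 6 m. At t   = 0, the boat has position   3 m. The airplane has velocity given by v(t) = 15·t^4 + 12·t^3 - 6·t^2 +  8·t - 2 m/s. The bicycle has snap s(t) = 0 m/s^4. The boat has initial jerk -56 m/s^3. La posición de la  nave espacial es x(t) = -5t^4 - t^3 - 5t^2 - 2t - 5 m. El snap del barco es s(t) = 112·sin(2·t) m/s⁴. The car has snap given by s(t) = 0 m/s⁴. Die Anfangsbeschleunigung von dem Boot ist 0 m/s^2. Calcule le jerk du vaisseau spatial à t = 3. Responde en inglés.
Starting from position x(t) = -5·t^4 - t^3 - 5·t^2 - 2·t - 5, we take 3 derivatives. The derivative of position gives velocity: v(t) = -20·t^3 - 3·t^2 - 10·t - 2. The derivative of velocity gives acceleration: a(t) = -60·t^2 - 6·t - 10. Taking d/dt of a(t), we find j(t) = -120·t - 6. Using j(t) = -120·t - 6 and substituting t = 3, we find j = -366.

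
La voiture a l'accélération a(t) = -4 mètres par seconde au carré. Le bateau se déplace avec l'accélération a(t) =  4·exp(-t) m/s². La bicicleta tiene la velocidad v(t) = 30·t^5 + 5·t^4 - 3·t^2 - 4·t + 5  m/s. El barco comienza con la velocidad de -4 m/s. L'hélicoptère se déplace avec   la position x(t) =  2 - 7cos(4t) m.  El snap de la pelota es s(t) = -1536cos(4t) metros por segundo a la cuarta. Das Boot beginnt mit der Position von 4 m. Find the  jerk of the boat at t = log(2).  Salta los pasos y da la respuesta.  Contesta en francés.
À t = log(2), j = -2.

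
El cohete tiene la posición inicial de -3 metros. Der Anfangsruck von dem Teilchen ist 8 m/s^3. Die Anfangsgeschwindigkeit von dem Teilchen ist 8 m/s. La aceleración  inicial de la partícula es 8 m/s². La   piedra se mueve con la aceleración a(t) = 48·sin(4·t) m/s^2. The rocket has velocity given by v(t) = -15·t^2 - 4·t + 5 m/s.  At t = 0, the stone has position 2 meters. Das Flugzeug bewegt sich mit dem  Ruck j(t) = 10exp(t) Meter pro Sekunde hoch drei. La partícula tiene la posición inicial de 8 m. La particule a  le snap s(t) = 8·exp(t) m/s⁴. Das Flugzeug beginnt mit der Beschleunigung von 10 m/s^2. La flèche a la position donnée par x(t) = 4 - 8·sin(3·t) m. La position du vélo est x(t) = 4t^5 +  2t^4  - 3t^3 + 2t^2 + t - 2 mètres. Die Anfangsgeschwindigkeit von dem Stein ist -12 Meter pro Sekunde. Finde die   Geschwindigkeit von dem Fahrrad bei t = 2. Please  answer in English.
We must differentiate our position equation x(t) = 4·t^5 + 2·t^4 - 3·t^3 + 2·t^2 + t - 2 1 time. Differentiating position, we get velocity: v(t) = 20·t^4 + 8·t^3 - 9·t^2 + 4·t + 1. Using v(t) = 20·t^4 + 8·t^3 - 9·t^2 + 4·t + 1 and substituting t = 2, we find v = 357.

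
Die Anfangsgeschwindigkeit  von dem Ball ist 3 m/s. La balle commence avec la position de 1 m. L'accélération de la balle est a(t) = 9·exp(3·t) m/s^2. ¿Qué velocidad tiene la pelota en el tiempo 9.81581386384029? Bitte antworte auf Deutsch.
Wir müssen unsere Gleichung für die Beschleunigung a(t) = 9·exp(3·t) 1-mal integrieren. Durch Integration von der Beschleunigung und Verwendung der Anfangsbedingung v(0) = 3, erhalten wir v(t) = 3·exp(3·t). Mit v(t) = 3·exp(3·t) und Einsetzen von t = 9.81581386384029, finden wir v = 18449416874343.6.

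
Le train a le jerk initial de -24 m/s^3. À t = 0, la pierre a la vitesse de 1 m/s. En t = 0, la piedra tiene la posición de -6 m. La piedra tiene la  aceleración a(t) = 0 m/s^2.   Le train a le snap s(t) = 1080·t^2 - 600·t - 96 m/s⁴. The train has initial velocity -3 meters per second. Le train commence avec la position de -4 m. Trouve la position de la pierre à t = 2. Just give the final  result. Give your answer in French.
À t = 2, x = -4.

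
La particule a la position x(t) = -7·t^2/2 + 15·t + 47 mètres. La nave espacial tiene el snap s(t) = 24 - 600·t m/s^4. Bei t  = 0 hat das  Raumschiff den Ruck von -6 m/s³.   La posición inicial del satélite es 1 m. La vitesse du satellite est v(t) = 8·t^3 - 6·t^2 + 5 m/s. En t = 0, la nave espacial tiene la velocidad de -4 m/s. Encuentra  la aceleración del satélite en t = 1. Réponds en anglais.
We must differentiate our velocity equation v(t) = 8·t^3 - 6·t^2 + 5 1 time. The derivative of velocity gives acceleration: a(t) = 24·t^2 - 12·t. From the given acceleration equation a(t) = 24·t^2 - 12·t, we substitute t = 1 to get a = 12.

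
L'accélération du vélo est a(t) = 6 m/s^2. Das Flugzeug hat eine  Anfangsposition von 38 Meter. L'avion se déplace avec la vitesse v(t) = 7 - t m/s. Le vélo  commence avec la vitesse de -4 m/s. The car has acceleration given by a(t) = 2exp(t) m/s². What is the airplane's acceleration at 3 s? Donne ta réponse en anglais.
Starting from velocity v(t) = 7 - t, we take 1 derivative. Taking d/dt of v(t), we find a(t) = -1. From the given acceleration equation a(t) = -1, we substitute t = 3 to get a = -1.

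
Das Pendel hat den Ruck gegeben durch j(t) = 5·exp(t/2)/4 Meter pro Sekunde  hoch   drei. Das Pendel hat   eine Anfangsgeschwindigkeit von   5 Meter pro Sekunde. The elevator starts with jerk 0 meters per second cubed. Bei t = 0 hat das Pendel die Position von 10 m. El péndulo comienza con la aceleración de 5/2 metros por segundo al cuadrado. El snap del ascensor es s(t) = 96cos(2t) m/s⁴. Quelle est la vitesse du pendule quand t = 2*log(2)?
Nous devons intégrer notre équation du jerk j(t) = 5·exp(t/2)/4 2 fois. En intégrant le jerk et en utilisant la condition initiale a(0) = 5/2, nous obtenons a(t) = 5·exp(t/2)/2. En prenant ∫a(t)dt et en appliquant v(0) = 5, nous trouvons v(t) = 5·exp(t/2). De l'équation de la vitesse v(t) = 5·exp(t/2), nous substituons t = 2*log(2) pour obtenir v = 10.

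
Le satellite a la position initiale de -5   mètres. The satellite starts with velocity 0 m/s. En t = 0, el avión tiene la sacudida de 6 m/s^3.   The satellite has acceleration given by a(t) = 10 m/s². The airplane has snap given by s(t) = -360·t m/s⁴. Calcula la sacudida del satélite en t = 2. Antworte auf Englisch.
We must differentiate our acceleration equation a(t) = 10 1 time. The derivative of acceleration gives jerk: j(t) = 0. From the given jerk equation j(t) = 0, we substitute t = 2 to get j = 0.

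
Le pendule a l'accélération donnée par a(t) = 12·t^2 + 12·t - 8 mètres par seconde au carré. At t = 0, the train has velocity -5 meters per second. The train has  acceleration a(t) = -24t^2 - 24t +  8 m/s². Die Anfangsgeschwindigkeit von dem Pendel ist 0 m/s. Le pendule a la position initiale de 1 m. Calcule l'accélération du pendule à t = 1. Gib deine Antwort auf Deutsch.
Wir haben die Beschleunigung a(t) = 12·t^2 + 12·t - 8. Durch Einsetzen von t = 1: a(1) = 16.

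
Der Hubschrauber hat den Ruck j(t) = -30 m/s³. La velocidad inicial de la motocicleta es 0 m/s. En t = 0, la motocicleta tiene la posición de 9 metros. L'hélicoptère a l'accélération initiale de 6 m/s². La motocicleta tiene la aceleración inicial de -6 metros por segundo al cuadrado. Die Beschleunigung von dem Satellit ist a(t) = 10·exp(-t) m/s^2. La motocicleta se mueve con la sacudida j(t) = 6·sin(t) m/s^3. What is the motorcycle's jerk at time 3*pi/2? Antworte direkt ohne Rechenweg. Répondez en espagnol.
La respuesta es -6.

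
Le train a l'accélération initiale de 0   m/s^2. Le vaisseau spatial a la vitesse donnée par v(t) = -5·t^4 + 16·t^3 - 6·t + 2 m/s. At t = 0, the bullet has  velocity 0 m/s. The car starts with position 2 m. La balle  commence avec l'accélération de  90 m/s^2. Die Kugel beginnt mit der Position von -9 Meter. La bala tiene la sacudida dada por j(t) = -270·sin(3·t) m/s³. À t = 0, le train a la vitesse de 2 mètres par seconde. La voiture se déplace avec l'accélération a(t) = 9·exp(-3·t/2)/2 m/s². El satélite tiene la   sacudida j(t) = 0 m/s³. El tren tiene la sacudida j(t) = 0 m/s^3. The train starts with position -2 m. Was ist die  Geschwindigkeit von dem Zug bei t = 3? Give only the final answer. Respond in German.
v(3) = 2.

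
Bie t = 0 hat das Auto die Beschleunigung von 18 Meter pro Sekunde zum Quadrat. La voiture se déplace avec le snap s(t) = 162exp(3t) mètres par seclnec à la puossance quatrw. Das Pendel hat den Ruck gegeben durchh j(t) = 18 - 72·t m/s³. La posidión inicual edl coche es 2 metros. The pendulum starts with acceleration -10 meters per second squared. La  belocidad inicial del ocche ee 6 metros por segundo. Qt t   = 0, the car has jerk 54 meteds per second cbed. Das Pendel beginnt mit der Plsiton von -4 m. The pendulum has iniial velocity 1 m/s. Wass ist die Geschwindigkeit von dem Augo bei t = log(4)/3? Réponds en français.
Nous devons intégrer notre équation du snap s(t) = 162·exp(3·t) 3 fois. L'intégrale du snap, avec j(0) = 54, donne le jerk: j(t) = 54·exp(3·t). La primitive du jerk est l'accélération. En utilisant a(0) = 18, nous obtenons a(t) = 18·exp(3·t). En prenant ∫a(t)dt et en appliquant v(0) = 6, nous trouvons v(t) = 6·exp(3·t). De l'équation de la vitesse v(t) = 6·exp(3·t), nous substituons t = log(4)/3 pour obtenir v = 24.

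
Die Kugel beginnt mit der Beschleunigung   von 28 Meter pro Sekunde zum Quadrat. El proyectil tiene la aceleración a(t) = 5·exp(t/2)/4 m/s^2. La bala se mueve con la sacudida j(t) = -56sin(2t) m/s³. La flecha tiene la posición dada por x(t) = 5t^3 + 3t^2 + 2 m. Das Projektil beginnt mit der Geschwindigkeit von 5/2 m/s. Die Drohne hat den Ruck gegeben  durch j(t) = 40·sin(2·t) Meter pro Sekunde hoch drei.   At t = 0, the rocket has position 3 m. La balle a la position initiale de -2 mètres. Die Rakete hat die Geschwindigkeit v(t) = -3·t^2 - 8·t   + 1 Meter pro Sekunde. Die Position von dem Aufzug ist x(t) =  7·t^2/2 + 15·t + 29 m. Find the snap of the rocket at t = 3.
We must differentiate our velocity equation v(t) = -3·t^2 - 8·t + 1 3 times. Differentiating velocity, we get acceleration: a(t) = -6·t - 8. The derivative of acceleration gives jerk: j(t) = -6. Differentiating jerk, we get snap: s(t) = 0. We have snap s(t) = 0. Substituting t = 3: s(3) = 0.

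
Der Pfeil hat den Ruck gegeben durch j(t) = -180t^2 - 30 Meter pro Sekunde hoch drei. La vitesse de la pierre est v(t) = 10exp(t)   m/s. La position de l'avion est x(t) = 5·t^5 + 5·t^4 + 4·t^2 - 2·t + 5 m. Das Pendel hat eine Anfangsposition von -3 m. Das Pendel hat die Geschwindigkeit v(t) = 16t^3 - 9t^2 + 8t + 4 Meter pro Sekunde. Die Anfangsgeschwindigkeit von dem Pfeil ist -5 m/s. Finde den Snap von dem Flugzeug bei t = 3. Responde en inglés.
Starting from position x(t) = 5·t^5 + 5·t^4 + 4·t^2 - 2·t + 5, we take 4 derivatives. Taking d/dt of x(t), we find v(t) = 25·t^4 + 20·t^3 + 8·t - 2. Taking d/dt of v(t), we find a(t) = 100·t^3 + 60·t^2 + 8. Taking d/dt of a(t), we find j(t) = 300·t^2 + 120·t. Differentiating jerk, we get snap: s(t) = 600·t + 120. We have snap s(t) = 600·t + 120. Substituting t = 3: s(3) = 1920.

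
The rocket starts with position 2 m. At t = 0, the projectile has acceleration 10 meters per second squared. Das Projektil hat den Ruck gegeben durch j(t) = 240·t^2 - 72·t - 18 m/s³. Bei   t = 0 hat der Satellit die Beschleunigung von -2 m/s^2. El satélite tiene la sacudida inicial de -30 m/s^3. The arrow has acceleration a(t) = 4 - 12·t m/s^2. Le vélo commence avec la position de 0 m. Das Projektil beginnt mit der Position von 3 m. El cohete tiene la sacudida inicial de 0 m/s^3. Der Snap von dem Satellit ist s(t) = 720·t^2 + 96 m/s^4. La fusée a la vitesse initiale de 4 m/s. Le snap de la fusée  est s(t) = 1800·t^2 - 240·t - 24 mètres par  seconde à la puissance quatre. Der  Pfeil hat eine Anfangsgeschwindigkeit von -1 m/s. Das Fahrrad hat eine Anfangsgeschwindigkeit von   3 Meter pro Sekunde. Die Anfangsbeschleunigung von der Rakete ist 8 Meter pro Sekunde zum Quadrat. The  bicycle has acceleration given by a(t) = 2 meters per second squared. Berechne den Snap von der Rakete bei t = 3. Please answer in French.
Nous avons le snap s(t) = 1800·t^2 - 240·t - 24. En substituant t = 3: s(3) = 15456.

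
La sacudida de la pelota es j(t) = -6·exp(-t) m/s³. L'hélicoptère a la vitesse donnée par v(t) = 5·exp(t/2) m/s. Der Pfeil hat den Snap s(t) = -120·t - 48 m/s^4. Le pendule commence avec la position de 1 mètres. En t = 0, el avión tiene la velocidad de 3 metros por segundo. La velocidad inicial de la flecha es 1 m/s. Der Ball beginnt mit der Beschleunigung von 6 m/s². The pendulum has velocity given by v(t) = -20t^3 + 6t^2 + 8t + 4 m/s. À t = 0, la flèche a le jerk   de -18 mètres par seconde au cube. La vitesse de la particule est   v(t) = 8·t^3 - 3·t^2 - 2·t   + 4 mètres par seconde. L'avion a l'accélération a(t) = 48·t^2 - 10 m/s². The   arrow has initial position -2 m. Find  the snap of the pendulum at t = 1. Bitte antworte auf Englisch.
To solve this, we need to take 3 derivatives of our velocity equation v(t) = -20·t^3 + 6·t^2 + 8·t + 4. The derivative of velocity gives acceleration: a(t) = -60·t^2 + 12·t + 8. Taking d/dt of a(t), we find j(t) = 12 - 120·t. Taking d/dt of j(t), we find s(t) = -120. Using s(t) = -120 and substituting t = 1, we find s = -120.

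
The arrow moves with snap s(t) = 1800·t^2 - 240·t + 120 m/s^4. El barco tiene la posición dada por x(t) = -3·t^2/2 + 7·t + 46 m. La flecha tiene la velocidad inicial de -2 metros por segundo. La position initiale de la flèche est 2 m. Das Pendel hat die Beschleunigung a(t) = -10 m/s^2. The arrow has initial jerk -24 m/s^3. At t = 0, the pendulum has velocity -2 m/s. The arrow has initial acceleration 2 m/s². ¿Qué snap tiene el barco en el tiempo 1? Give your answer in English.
We must differentiate our position equation x(t) = -3·t^2/2 + 7·t + 46 4 times. Taking d/dt of x(t), we find v(t) = 7 - 3·t. The derivative of velocity gives acceleration: a(t) = -3. Differentiating acceleration, we get jerk: j(t) = 0. The derivative of jerk gives snap: s(t) = 0. From the given snap equation s(t) = 0, we substitute t = 1 to get s = 0.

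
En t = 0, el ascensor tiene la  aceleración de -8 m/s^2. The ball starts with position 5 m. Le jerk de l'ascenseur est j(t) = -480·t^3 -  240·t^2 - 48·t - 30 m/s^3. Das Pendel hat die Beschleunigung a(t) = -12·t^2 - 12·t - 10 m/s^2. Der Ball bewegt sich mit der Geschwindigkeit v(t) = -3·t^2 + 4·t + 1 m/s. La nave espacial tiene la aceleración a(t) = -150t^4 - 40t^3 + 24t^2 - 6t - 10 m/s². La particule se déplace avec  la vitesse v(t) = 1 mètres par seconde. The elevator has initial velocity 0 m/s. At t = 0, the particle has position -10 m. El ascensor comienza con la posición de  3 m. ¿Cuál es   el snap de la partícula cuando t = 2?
Partiendo de la velocidad v(t) = 1, tomamos 3 derivadas. Derivando la velocidad, obtenemos la aceleración: a(t) = 0. La derivada de la aceleración da la sacudida: j(t) = 0. Tomando d/dt de j(t), encontramos s(t) = 0. Usando s(t) = 0 y sustituyendo t = 2, encontramos s = 0.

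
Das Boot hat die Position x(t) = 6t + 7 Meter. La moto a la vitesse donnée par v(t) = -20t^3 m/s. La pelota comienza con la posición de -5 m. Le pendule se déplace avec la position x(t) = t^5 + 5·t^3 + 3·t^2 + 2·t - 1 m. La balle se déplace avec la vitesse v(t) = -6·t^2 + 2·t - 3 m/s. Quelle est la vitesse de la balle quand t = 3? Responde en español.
De la ecuación de la velocidad v(t) = -6·t^2 + 2·t - 3, sustituimos t = 3 para obtener v = -51.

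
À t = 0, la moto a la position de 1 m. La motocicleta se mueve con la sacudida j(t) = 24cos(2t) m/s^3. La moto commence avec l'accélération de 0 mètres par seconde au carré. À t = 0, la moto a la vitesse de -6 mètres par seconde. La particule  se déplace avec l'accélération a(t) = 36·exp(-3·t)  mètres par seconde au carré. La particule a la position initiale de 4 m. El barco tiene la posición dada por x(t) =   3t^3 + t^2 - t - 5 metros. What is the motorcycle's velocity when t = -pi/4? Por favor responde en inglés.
Starting from jerk j(t) = 24·cos(2·t), we take 2 antiderivatives. Finding the integral of j(t) and using a(0) = 0: a(t) = 12·sin(2·t). Taking ∫a(t)dt and applying v(0) = -6, we find v(t) = -6·cos(2·t). From the given velocity equation v(t) = -6·cos(2·t), we substitute t = -pi/4 to get v = 0.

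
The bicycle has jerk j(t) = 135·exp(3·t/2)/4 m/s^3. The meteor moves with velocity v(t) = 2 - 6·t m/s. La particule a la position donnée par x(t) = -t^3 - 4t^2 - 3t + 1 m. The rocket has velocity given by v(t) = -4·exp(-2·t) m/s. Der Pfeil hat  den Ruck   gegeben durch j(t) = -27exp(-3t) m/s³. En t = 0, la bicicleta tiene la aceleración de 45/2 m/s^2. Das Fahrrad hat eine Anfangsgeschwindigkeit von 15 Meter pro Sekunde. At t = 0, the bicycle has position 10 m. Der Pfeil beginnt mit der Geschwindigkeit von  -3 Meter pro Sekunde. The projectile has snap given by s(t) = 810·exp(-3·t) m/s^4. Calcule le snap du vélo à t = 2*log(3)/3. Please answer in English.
Starting from jerk j(t) = 135·exp(3·t/2)/4, we take 1 derivative. Differentiating jerk, we get snap: s(t) = 405·exp(3·t/2)/8. From the given snap equation s(t) = 405·exp(3·t/2)/8, we substitute t = 2*log(3)/3 to get s = 1215/8.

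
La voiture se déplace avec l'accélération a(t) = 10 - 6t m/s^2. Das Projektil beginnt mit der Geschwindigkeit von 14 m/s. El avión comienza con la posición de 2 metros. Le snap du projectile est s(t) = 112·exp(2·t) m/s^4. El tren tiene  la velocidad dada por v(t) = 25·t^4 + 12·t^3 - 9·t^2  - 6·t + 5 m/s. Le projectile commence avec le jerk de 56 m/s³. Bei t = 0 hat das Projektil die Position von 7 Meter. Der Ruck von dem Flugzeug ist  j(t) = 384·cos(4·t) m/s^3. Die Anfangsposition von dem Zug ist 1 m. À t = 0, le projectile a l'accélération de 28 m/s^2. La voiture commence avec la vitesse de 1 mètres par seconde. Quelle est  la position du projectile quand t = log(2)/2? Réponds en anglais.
To solve this, we need to take 4 antiderivatives of our snap equation s(t) = 112·exp(2·t). Finding the integral of s(t) and using j(0) = 56: j(t) = 56·exp(2·t). Integrating jerk and using the initial condition a(0) = 28, we get a(t) = 28·exp(2·t). Integrating acceleration and using the initial condition v(0) = 14, we get v(t) = 14·exp(2·t). The antiderivative of velocity, with x(0) = 7, gives position: x(t) = 7·exp(2·t). We have position x(t) = 7·exp(2·t). Substituting t = log(2)/2: x(log(2)/2) = 14.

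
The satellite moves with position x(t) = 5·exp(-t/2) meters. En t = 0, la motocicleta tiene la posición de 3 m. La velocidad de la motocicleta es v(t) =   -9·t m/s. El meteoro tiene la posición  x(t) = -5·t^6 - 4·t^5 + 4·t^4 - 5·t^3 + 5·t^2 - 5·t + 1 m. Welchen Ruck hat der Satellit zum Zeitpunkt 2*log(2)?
Wir müssen unsere Gleichung für die Position x(t) = 5·exp(-t/2) 3-mal ableiten. Die Ableitung von der Position ergibt die Geschwindigkeit: v(t) = -5·exp(-t/2)/2. Durch Ableiten von der Geschwindigkeit erhalten wir die Beschleunigung: a(t) = 5·exp(-t/2)/4. Mit d/dt von a(t) finden wir j(t) = -5·exp(-t/2)/8. Mit j(t) = -5·exp(-t/2)/8 und Einsetzen von t = 2*log(2), finden wir j = -5/16.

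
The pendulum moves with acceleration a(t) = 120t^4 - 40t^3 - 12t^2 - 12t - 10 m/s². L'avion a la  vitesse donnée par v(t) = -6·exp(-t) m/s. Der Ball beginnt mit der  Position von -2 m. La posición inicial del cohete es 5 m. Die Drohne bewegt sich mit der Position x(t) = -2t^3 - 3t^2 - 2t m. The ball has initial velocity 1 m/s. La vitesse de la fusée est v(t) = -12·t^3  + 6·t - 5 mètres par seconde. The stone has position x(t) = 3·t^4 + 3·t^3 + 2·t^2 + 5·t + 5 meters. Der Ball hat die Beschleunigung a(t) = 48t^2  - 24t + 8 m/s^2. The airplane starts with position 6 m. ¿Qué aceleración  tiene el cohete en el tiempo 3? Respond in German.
Ausgehend von der Geschwindigkeit v(t) = -12·t^3 + 6·t - 5, nehmen wir 1 Ableitung. Die Ableitung von der Geschwindigkeit ergibt die Beschleunigung: a(t) = 6 - 36·t^2. Aus der Gleichung für die Beschleunigung a(t) = 6 - 36·t^2, setzen wir t = 3 ein und erhalten a = -318.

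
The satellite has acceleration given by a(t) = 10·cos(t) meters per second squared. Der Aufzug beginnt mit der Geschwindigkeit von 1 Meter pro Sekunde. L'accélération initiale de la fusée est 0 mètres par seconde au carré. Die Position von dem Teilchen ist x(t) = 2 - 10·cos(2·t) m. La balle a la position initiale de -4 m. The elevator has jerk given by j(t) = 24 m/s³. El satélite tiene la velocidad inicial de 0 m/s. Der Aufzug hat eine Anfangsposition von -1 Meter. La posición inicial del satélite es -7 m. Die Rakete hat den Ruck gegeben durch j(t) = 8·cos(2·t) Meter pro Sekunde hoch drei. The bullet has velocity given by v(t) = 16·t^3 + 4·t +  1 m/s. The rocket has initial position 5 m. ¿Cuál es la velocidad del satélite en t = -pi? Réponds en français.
Nous devons trouver la primitive de notre équation de l'accélération a(t) = 10·cos(t) 1 fois. En prenant ∫a(t)dt et en appliquant v(0) = 0, nous trouvons v(t) = 10·sin(t). Nous avons la vitesse v(t) = 10·sin(t). En substituant t = -pi: v(-pi) = 0.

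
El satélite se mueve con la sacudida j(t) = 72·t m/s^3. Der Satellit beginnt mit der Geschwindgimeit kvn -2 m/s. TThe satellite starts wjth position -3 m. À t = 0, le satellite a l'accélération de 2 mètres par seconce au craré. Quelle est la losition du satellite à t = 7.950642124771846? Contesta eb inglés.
We need to integrate our jerk equation j(t) = 72·t 3 times. Taking ∫j(t)dt and applying a(0) = 2, we find a(t) = 36·t^2 + 2. Taking ∫a(t)dt and applying v(0) = -2, we find v(t) = 12·t^3 + 2·t - 2. The antiderivative of velocity is position. Using x(0) = -3, we get x(t) = 3·t^4 + t^2 - 2·t - 3. From the given position equation x(t) = 3·t^4 + t^2 - 2·t - 3, we substitute t = 7.950642124771846 to get x = 12031.8516169917.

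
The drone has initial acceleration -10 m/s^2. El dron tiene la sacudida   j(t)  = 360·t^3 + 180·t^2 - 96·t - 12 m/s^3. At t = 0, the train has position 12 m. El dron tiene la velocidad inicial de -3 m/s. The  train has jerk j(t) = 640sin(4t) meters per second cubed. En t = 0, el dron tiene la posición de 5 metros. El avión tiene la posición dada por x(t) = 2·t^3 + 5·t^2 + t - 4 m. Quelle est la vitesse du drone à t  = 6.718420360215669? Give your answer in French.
En partant du jerk j(t) = 360·t^3 + 180·t^2 - 96·t - 12, nous prenons 2 intégrales. En prenant ∫j(t)dt et en appliquant a(0) = -10, nous trouvons a(t) = 90·t^4 + 60·t^3 - 48·t^2 - 12·t - 10. L'intégrale de l'accélération est la vitesse. En utilisant v(0) = -3, nous obtenons v(t) = 18·t^5 + 15·t^4 - 16·t^3 - 6·t^2 - 10·t - 3. Nous avons la vitesse v(t) = 18·t^5 + 15·t^4 - 16·t^3 - 6·t^2 - 10·t - 3. En substituant t = 6.718420360215669: v(6.718420360215669) = 271749.106773805.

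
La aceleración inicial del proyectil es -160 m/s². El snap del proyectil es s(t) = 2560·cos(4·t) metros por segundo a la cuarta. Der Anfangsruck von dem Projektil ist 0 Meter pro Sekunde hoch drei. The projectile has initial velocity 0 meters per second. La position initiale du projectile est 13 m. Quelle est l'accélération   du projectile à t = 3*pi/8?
Pour résoudre ceci, nous devons prendre 2 intégrales de notre équation du snap s(t) = 2560·cos(4·t). L'intégrale du snap est le jerk. En utilisant j(0) = 0, nous obtenons j(t) = 640·sin(4·t). L'intégrale du jerk, avec a(0) = -160, donne l'accélération: a(t) = -160·cos(4·t). Nous avons l'accélération a(t) = -160·cos(4·t). En substituant t = 3*pi/8: a(3*pi/8) = 0.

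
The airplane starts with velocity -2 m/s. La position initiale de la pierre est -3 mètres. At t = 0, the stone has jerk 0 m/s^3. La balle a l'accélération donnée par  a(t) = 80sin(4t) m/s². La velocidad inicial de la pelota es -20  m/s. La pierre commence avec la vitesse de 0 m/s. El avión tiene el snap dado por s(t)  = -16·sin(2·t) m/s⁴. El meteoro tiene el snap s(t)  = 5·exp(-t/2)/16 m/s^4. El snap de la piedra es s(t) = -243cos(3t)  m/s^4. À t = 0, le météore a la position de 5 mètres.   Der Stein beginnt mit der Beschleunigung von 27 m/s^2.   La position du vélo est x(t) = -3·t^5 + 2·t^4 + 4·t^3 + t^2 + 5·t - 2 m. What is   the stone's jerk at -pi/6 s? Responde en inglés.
We must find the antiderivative of our snap equation s(t) = -243·cos(3·t) 1 time. Finding the integral of s(t) and using j(0) = 0: j(t) = -81·sin(3·t). We have jerk j(t) = -81·sin(3·t). Substituting t = -pi/6: j(-pi/6) = 81.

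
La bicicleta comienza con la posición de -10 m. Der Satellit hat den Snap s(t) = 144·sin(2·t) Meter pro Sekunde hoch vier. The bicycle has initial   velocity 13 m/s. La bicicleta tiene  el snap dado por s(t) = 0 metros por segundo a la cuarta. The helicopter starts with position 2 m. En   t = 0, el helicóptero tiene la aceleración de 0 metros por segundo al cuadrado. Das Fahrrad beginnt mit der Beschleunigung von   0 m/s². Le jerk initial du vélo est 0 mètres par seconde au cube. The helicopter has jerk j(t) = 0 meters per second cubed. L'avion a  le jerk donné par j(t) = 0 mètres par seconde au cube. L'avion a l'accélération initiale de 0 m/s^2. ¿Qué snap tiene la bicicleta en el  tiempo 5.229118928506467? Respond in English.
From the given snap equation s(t) = 0, we substitute t = 5.229118928506467 to get s = 0.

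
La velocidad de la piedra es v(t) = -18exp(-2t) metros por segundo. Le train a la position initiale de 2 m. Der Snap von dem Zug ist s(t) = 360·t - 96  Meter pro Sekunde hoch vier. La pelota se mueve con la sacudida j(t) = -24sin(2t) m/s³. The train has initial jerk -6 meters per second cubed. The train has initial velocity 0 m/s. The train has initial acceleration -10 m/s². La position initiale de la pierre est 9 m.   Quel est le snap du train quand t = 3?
Nous avons le snap s(t) = 360·t - 96. En substituant t = 3: s(3) = 984.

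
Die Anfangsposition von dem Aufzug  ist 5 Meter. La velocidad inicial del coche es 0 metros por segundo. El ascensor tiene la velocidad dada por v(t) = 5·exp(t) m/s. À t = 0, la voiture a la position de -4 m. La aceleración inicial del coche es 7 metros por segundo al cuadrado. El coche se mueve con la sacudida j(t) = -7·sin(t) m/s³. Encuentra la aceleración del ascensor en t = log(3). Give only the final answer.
a(log(3)) = 15.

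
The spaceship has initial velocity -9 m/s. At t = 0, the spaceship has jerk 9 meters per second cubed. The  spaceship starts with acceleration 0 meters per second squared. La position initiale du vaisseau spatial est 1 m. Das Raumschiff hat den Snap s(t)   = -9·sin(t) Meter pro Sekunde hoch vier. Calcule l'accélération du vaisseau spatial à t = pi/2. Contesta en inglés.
Starting from snap s(t) = -9·sin(t), we take 2 antiderivatives. The integral of snap, with j(0) = 9, gives jerk: j(t) = 9·cos(t). Finding the integral of j(t) and using a(0) = 0: a(t) = 9·sin(t). From the given acceleration equation a(t) = 9·sin(t), we substitute t = pi/2 to get a = 9.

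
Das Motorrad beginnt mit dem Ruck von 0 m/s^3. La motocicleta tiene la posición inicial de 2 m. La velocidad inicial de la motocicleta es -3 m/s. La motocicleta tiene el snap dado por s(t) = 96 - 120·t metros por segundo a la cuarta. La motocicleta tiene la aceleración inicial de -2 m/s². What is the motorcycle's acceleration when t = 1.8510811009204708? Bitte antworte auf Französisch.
Nous devons intégrer notre équation du snap s(t) = 96 - 120·t 2 fois. L'intégrale du snap est le jerk. En utilisant j(0) = 0, nous obtenons j(t) = 12·t·(8 - 5·t). La primitive du jerk, avec a(0) = -2, donne l'accélération: a(t) = -20·t^3 + 48·t^2 - 2. Nous avons l'accélération a(t) = -20·t^3 + 48·t^2 - 2. En substituant t = 1.8510811009204708: a(1.8510811009204708) = 35.6174257910959.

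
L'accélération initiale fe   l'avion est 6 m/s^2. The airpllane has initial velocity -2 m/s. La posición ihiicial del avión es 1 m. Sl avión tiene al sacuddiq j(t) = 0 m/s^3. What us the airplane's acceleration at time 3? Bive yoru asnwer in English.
We must find the antiderivative of our jerk equation j(t) = 0 1 time. The antiderivative of jerk, with a(0) = 6, gives acceleration: a(t) = 6. From the given acceleration equation a(t) = 6, we substitute t = 3 to get a = 6.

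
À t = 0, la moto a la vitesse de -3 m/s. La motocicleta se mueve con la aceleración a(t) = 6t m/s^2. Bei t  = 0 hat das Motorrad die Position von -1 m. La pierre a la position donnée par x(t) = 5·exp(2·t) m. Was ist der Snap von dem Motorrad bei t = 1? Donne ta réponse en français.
Nous devons dériver notre équation de l'accélération a(t) = 6·t 2 fois. La dérivée de l'accélération donne le jerk: j(t) = 6. En dérivant le jerk, nous obtenons le snap: s(t) = 0. Nous avons le snap s(t) = 0. En substituant t = 1: s(1) = 0.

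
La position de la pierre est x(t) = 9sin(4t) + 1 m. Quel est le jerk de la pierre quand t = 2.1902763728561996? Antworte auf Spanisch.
Partiendo de la posición x(t) = 9·sin(4·t) + 1, tomamos 3 derivadas. La derivada de la posición da la velocidad: v(t) = 36·cos(4·t). Tomando d/dt de v(t), encontramos a(t) = -144·sin(4·t). Tomando d/dt de a(t), encontramos j(t) = -576·cos(4·t). Tenemos la sacudida j(t) = -576·cos(4·t). Sustituyendo t = 2.1902763728561996: j(2.1902763728561996) = 453.735507684263.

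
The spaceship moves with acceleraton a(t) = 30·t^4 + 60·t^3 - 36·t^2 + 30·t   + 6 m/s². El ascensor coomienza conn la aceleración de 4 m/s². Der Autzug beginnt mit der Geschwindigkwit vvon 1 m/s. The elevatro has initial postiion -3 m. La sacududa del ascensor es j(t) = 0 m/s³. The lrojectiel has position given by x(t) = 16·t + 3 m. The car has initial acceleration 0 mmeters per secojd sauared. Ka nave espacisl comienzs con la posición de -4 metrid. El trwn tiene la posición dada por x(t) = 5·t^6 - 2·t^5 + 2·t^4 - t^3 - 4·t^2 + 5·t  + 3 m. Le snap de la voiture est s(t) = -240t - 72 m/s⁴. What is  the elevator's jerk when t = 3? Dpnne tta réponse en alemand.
Mit j(t) = 0 und Einsetzen von t = 3, finden wir j = 0.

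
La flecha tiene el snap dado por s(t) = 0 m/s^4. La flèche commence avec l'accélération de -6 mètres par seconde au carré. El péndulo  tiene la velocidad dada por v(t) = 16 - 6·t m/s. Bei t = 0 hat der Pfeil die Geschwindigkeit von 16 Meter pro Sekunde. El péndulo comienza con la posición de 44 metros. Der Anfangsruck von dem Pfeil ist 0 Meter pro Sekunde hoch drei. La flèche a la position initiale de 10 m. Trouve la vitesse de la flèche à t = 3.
Nous devons intégrer notre équation du snap s(t) = 0 3 fois. En prenant ∫s(t)dt et en appliquant j(0) = 0, nous trouvons j(t) = 0. La primitive du jerk est l'accélération. En utilisant a(0) = -6, nous obtenons a(t) = -6. En prenant ∫a(t)dt et en appliquant v(0) = 16, nous trouvons v(t) = 16 - 6·t. En utilisant v(t) = 16 - 6·t et en substituant t = 3, nous trouvons v = -2.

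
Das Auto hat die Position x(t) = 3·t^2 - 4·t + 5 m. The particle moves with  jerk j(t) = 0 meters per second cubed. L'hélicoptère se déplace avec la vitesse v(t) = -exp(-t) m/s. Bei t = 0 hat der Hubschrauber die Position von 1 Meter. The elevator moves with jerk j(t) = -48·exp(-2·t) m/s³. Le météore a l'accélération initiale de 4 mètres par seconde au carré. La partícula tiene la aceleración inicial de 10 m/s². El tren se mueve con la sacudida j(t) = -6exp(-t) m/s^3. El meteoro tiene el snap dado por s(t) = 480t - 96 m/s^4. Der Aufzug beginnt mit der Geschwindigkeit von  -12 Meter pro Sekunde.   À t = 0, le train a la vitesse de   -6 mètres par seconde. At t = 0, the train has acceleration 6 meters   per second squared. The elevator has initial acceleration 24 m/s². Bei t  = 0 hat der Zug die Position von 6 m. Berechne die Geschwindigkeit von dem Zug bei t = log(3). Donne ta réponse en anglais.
We must find the integral of our jerk equation j(t) = -6·exp(-t) 2 times. The integral of jerk is acceleration. Using a(0) = 6, we get a(t) = 6·exp(-t). The integral of acceleration is velocity. Using v(0) = -6, we get v(t) = -6·exp(-t). We have velocity v(t) = -6·exp(-t). Substituting t = log(3): v(log(3)) = -2.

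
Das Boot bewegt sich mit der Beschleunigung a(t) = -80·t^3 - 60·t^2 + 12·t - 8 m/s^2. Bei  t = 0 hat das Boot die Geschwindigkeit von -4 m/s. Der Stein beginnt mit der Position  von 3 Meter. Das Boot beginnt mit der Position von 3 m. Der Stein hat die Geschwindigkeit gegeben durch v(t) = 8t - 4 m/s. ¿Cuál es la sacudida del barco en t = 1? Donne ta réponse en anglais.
We must differentiate our acceleration equation a(t) = -80·t^3 - 60·t^2 + 12·t - 8 1 time. The derivative of acceleration gives jerk: j(t) = -240·t^2 - 120·t + 12. Using j(t) = -240·t^2 - 120·t + 12 and substituting t = 1, we find j = -348.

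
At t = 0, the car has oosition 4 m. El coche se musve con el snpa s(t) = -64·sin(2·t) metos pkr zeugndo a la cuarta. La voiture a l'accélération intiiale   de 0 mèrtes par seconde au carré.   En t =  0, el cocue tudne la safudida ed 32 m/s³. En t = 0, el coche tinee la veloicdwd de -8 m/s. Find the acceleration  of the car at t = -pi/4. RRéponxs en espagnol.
Para resolver esto, necesitamos tomar 2 antiderivadas de nuestra ecuación del snap s(t) = -64·sin(2·t). Tomando ∫s(t)dt y aplicando j(0) = 32, encontramos j(t) = 32·cos(2·t). La integral de la sacudida, con a(0) = 0, da la aceleración: a(t) = 16·sin(2·t). Tenemos la aceleración a(t) = 16·sin(2·t). Sustituyendo t = -pi/4: a(-pi/4) = -16.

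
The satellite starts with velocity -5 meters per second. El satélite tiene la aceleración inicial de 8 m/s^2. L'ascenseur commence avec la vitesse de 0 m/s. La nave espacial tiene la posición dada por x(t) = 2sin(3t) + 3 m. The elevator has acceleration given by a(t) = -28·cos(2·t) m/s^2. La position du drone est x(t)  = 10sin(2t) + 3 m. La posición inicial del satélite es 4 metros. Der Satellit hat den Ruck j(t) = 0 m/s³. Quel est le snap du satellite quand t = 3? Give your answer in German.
Wir müssen unsere Gleichung für den Ruck j(t) = 0 1-mal ableiten. Mit d/dt von j(t) finden wir s(t) = 0. Mit s(t) = 0 und Einsetzen von t = 3, finden wir s = 0.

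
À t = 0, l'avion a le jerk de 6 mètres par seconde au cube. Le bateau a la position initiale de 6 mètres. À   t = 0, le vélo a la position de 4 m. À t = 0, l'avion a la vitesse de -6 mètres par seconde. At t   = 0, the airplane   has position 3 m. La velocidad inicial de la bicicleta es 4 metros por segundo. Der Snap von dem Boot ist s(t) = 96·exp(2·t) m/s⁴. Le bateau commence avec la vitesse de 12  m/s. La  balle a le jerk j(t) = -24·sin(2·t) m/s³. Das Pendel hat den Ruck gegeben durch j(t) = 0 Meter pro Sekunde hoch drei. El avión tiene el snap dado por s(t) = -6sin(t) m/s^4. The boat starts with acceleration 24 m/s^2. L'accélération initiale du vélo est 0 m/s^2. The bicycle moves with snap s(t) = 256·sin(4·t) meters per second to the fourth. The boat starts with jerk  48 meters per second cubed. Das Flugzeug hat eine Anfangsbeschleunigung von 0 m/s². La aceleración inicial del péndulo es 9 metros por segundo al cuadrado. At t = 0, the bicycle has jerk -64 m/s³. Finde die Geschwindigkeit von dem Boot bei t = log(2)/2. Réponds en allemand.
Wir müssen die Stammfunktion unserer Gleichung für den Snap s(t) = 96·exp(2·t) 3-mal finden. Durch Integration von dem Snap und Verwendung der Anfangsbedingung j(0) = 48, erhalten wir j(t) = 48·exp(2·t). Die Stammfunktion von dem Ruck, mit a(0) = 24, ergibt die Beschleunigung: a(t) = 24·exp(2·t). Das Integral von der Beschleunigung ist die Geschwindigkeit. Mit v(0) = 12 erhalten wir v(t) = 12·exp(2·t). Aus der Gleichung für die Geschwindigkeit v(t) = 12·exp(2·t), setzen wir t = log(2)/2 ein und erhalten v = 24.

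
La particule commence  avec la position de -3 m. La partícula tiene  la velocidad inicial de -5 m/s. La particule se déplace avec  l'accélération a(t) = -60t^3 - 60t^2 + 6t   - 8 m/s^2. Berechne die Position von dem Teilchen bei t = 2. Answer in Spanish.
Partiendo de la aceleración a(t) = -60·t^3 - 60·t^2 + 6·t - 8, tomamos 2 integrales. Integrando la aceleración y usando la condición inicial v(0) = -5, obtenemos v(t) = -15·t^4 - 20·t^3 + 3·t^2 - 8·t - 5. Tomando ∫v(t)dt y aplicando x(0) = -3, encontramos x(t) = -3·t^5 - 5·t^4 + t^3 - 4·t^2 - 5·t - 3. Usando x(t) = -3·t^5 - 5·t^4 + t^3 - 4·t^2 - 5·t - 3 y sustituyendo t = 2, encontramos x = -197.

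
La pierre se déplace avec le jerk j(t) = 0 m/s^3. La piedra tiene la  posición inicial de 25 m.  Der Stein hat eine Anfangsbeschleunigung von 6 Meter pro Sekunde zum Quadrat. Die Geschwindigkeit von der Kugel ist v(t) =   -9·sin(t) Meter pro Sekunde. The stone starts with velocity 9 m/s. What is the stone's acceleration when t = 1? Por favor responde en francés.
Nous devons intégrer notre équation du jerk j(t) = 0 1 fois. L'intégrale du jerk est l'accélération. En utilisant a(0) = 6, nous obtenons a(t) = 6. Nous avons l'accélération a(t) = 6. En substituant t = 1: a(1) = 6.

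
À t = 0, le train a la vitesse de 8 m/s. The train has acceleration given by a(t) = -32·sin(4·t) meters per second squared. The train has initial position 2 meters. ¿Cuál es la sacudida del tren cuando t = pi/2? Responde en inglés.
Starting from acceleration a(t) = -32·sin(4·t), we take 1 derivative. The derivative of acceleration gives jerk: j(t) = -128·cos(4·t). From the given jerk equation j(t) = -128·cos(4·t), we substitute t = pi/2 to get j = -128.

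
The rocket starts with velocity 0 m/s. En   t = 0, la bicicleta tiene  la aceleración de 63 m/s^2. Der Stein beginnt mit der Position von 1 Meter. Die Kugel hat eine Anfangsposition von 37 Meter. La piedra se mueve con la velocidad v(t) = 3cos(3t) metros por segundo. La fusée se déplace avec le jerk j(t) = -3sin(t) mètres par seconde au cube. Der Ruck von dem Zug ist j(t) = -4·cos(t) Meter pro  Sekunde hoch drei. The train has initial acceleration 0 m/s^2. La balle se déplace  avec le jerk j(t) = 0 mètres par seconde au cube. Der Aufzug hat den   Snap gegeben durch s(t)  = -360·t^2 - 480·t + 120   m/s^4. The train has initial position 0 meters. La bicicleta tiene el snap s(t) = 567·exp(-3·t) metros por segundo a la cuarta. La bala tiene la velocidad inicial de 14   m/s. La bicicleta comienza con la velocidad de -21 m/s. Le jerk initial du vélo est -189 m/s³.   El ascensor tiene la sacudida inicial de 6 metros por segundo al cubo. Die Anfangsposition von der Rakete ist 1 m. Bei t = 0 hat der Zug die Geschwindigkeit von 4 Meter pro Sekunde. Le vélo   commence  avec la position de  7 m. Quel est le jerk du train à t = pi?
Nous avons le jerk j(t) = -4·cos(t). En substituant t = pi: j(pi) = 4.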